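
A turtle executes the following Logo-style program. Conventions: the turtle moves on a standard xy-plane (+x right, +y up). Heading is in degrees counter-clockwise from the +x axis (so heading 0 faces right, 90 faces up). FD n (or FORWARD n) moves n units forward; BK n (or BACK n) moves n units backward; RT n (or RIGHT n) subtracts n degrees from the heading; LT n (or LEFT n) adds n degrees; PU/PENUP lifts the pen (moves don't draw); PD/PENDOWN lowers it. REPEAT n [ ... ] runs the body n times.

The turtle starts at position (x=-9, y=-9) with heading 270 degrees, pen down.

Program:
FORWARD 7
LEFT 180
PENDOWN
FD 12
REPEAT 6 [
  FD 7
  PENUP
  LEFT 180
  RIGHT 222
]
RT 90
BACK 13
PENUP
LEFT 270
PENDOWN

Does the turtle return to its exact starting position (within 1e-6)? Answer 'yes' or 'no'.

Executing turtle program step by step:
Start: pos=(-9,-9), heading=270, pen down
FD 7: (-9,-9) -> (-9,-16) [heading=270, draw]
LT 180: heading 270 -> 90
PD: pen down
FD 12: (-9,-16) -> (-9,-4) [heading=90, draw]
REPEAT 6 [
  -- iteration 1/6 --
  FD 7: (-9,-4) -> (-9,3) [heading=90, draw]
  PU: pen up
  LT 180: heading 90 -> 270
  RT 222: heading 270 -> 48
  -- iteration 2/6 --
  FD 7: (-9,3) -> (-4.316,8.202) [heading=48, move]
  PU: pen up
  LT 180: heading 48 -> 228
  RT 222: heading 228 -> 6
  -- iteration 3/6 --
  FD 7: (-4.316,8.202) -> (2.646,8.934) [heading=6, move]
  PU: pen up
  LT 180: heading 6 -> 186
  RT 222: heading 186 -> 324
  -- iteration 4/6 --
  FD 7: (2.646,8.934) -> (8.309,4.819) [heading=324, move]
  PU: pen up
  LT 180: heading 324 -> 144
  RT 222: heading 144 -> 282
  -- iteration 5/6 --
  FD 7: (8.309,4.819) -> (9.764,-2.028) [heading=282, move]
  PU: pen up
  LT 180: heading 282 -> 102
  RT 222: heading 102 -> 240
  -- iteration 6/6 --
  FD 7: (9.764,-2.028) -> (6.264,-8.09) [heading=240, move]
  PU: pen up
  LT 180: heading 240 -> 60
  RT 222: heading 60 -> 198
]
RT 90: heading 198 -> 108
BK 13: (6.264,-8.09) -> (10.281,-20.454) [heading=108, move]
PU: pen up
LT 270: heading 108 -> 18
PD: pen down
Final: pos=(10.281,-20.454), heading=18, 3 segment(s) drawn

Start position: (-9, -9)
Final position: (10.281, -20.454)
Distance = 22.427; >= 1e-6 -> NOT closed

Answer: no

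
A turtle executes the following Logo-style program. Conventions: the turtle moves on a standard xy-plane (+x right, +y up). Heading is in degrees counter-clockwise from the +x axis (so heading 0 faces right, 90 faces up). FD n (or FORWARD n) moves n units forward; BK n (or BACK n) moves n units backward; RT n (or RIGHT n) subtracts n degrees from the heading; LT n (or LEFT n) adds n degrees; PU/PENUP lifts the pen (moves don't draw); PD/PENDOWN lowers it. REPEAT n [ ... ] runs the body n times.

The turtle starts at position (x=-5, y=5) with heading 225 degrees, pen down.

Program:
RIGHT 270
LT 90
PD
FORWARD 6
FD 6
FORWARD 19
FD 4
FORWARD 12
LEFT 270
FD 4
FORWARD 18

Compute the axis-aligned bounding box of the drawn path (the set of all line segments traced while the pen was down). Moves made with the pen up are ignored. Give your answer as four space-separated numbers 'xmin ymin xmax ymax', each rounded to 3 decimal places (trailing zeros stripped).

Executing turtle program step by step:
Start: pos=(-5,5), heading=225, pen down
RT 270: heading 225 -> 315
LT 90: heading 315 -> 45
PD: pen down
FD 6: (-5,5) -> (-0.757,9.243) [heading=45, draw]
FD 6: (-0.757,9.243) -> (3.485,13.485) [heading=45, draw]
FD 19: (3.485,13.485) -> (16.92,26.92) [heading=45, draw]
FD 4: (16.92,26.92) -> (19.749,29.749) [heading=45, draw]
FD 12: (19.749,29.749) -> (28.234,38.234) [heading=45, draw]
LT 270: heading 45 -> 315
FD 4: (28.234,38.234) -> (31.062,35.406) [heading=315, draw]
FD 18: (31.062,35.406) -> (43.79,22.678) [heading=315, draw]
Final: pos=(43.79,22.678), heading=315, 7 segment(s) drawn

Segment endpoints: x in {-5, -0.757, 3.485, 16.92, 19.749, 28.234, 31.062, 43.79}, y in {5, 9.243, 13.485, 22.678, 26.92, 29.749, 35.406, 38.234}
xmin=-5, ymin=5, xmax=43.79, ymax=38.234

Answer: -5 5 43.79 38.234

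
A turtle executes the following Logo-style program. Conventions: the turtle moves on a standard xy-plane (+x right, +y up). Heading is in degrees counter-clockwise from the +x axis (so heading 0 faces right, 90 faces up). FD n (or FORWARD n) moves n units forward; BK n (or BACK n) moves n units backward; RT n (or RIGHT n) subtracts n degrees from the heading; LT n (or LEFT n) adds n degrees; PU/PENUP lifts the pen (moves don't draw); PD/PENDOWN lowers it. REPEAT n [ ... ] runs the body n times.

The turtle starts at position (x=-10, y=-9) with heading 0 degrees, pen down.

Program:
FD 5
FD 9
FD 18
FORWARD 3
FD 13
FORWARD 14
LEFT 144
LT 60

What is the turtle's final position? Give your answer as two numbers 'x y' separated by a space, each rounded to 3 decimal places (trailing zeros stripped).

Answer: 52 -9

Derivation:
Executing turtle program step by step:
Start: pos=(-10,-9), heading=0, pen down
FD 5: (-10,-9) -> (-5,-9) [heading=0, draw]
FD 9: (-5,-9) -> (4,-9) [heading=0, draw]
FD 18: (4,-9) -> (22,-9) [heading=0, draw]
FD 3: (22,-9) -> (25,-9) [heading=0, draw]
FD 13: (25,-9) -> (38,-9) [heading=0, draw]
FD 14: (38,-9) -> (52,-9) [heading=0, draw]
LT 144: heading 0 -> 144
LT 60: heading 144 -> 204
Final: pos=(52,-9), heading=204, 6 segment(s) drawn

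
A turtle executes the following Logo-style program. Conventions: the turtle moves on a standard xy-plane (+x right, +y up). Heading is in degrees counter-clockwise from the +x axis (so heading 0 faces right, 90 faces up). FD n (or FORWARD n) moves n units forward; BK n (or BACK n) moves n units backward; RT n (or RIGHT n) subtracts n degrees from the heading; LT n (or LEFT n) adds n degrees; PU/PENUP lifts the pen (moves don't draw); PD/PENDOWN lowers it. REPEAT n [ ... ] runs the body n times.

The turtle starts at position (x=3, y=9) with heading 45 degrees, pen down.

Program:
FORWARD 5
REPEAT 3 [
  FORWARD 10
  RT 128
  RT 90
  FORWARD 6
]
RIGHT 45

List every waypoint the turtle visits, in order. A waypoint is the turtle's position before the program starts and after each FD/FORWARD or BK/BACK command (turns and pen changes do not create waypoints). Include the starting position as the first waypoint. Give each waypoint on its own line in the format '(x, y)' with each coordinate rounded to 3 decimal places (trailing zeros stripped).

Executing turtle program step by step:
Start: pos=(3,9), heading=45, pen down
FD 5: (3,9) -> (6.536,12.536) [heading=45, draw]
REPEAT 3 [
  -- iteration 1/3 --
  FD 10: (6.536,12.536) -> (13.607,19.607) [heading=45, draw]
  RT 128: heading 45 -> 277
  RT 90: heading 277 -> 187
  FD 6: (13.607,19.607) -> (7.651,18.875) [heading=187, draw]
  -- iteration 2/3 --
  FD 10: (7.651,18.875) -> (-2.274,17.657) [heading=187, draw]
  RT 128: heading 187 -> 59
  RT 90: heading 59 -> 329
  FD 6: (-2.274,17.657) -> (2.869,14.566) [heading=329, draw]
  -- iteration 3/3 --
  FD 10: (2.869,14.566) -> (11.441,9.416) [heading=329, draw]
  RT 128: heading 329 -> 201
  RT 90: heading 201 -> 111
  FD 6: (11.441,9.416) -> (9.29,15.018) [heading=111, draw]
]
RT 45: heading 111 -> 66
Final: pos=(9.29,15.018), heading=66, 7 segment(s) drawn
Waypoints (8 total):
(3, 9)
(6.536, 12.536)
(13.607, 19.607)
(7.651, 18.875)
(-2.274, 17.657)
(2.869, 14.566)
(11.441, 9.416)
(9.29, 15.018)

Answer: (3, 9)
(6.536, 12.536)
(13.607, 19.607)
(7.651, 18.875)
(-2.274, 17.657)
(2.869, 14.566)
(11.441, 9.416)
(9.29, 15.018)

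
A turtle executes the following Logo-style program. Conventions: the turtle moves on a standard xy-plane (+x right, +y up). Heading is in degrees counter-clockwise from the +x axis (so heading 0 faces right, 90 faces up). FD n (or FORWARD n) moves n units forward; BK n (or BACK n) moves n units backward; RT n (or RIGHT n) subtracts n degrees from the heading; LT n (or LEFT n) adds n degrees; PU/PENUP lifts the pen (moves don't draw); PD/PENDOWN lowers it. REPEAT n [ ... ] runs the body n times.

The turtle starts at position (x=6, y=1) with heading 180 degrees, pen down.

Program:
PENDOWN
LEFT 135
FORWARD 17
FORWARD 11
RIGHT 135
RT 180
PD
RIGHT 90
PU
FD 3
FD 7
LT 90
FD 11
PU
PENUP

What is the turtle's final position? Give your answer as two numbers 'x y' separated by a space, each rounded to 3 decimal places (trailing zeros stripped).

Answer: 36.799 -28.799

Derivation:
Executing turtle program step by step:
Start: pos=(6,1), heading=180, pen down
PD: pen down
LT 135: heading 180 -> 315
FD 17: (6,1) -> (18.021,-11.021) [heading=315, draw]
FD 11: (18.021,-11.021) -> (25.799,-18.799) [heading=315, draw]
RT 135: heading 315 -> 180
RT 180: heading 180 -> 0
PD: pen down
RT 90: heading 0 -> 270
PU: pen up
FD 3: (25.799,-18.799) -> (25.799,-21.799) [heading=270, move]
FD 7: (25.799,-21.799) -> (25.799,-28.799) [heading=270, move]
LT 90: heading 270 -> 0
FD 11: (25.799,-28.799) -> (36.799,-28.799) [heading=0, move]
PU: pen up
PU: pen up
Final: pos=(36.799,-28.799), heading=0, 2 segment(s) drawn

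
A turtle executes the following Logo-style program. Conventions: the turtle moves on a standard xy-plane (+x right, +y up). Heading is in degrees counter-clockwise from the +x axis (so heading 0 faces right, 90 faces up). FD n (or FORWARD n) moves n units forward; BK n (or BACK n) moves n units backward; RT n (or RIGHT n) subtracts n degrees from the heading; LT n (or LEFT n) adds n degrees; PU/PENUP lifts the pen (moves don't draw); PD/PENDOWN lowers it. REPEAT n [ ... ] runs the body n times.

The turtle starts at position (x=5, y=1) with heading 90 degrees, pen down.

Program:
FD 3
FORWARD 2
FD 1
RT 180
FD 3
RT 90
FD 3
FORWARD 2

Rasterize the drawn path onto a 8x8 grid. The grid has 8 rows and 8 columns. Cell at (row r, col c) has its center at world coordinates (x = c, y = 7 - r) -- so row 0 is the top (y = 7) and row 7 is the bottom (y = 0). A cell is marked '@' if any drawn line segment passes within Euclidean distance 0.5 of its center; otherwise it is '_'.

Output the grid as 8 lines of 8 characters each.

Segment 0: (5,1) -> (5,4)
Segment 1: (5,4) -> (5,6)
Segment 2: (5,6) -> (5,7)
Segment 3: (5,7) -> (5,4)
Segment 4: (5,4) -> (2,4)
Segment 5: (2,4) -> (0,4)

Answer: _____@__
_____@__
_____@__
@@@@@@__
_____@__
_____@__
_____@__
________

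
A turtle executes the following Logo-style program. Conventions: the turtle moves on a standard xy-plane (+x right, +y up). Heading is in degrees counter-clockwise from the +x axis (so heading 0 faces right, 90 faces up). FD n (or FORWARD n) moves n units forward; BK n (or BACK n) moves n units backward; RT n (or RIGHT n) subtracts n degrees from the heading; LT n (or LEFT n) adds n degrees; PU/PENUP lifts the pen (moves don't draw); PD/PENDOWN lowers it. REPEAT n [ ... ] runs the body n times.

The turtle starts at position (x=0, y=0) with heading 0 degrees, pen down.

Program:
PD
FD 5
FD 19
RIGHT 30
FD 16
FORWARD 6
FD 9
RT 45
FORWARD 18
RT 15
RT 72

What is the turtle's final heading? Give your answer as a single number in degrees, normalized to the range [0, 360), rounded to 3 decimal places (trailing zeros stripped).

Answer: 198

Derivation:
Executing turtle program step by step:
Start: pos=(0,0), heading=0, pen down
PD: pen down
FD 5: (0,0) -> (5,0) [heading=0, draw]
FD 19: (5,0) -> (24,0) [heading=0, draw]
RT 30: heading 0 -> 330
FD 16: (24,0) -> (37.856,-8) [heading=330, draw]
FD 6: (37.856,-8) -> (43.053,-11) [heading=330, draw]
FD 9: (43.053,-11) -> (50.847,-15.5) [heading=330, draw]
RT 45: heading 330 -> 285
FD 18: (50.847,-15.5) -> (55.506,-32.887) [heading=285, draw]
RT 15: heading 285 -> 270
RT 72: heading 270 -> 198
Final: pos=(55.506,-32.887), heading=198, 6 segment(s) drawn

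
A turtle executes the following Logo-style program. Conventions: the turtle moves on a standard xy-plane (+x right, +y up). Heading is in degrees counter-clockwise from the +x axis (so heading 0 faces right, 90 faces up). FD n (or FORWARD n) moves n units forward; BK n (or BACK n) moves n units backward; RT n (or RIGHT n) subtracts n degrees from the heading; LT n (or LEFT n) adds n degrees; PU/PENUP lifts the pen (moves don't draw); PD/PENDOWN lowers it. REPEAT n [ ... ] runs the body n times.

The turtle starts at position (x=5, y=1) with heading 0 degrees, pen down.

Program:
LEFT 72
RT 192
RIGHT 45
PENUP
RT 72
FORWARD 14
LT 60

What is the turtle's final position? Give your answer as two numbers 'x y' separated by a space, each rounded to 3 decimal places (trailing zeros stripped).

Executing turtle program step by step:
Start: pos=(5,1), heading=0, pen down
LT 72: heading 0 -> 72
RT 192: heading 72 -> 240
RT 45: heading 240 -> 195
PU: pen up
RT 72: heading 195 -> 123
FD 14: (5,1) -> (-2.625,12.741) [heading=123, move]
LT 60: heading 123 -> 183
Final: pos=(-2.625,12.741), heading=183, 0 segment(s) drawn

Answer: -2.625 12.741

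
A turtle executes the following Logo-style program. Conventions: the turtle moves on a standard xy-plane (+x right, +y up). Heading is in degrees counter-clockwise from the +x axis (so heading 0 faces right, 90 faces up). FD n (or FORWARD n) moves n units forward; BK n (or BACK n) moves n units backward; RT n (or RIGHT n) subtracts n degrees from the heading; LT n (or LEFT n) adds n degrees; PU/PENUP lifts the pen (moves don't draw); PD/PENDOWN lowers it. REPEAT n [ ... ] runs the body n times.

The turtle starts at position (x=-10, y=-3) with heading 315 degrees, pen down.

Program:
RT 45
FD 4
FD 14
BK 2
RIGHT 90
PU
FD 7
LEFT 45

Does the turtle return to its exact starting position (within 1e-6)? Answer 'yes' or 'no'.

Executing turtle program step by step:
Start: pos=(-10,-3), heading=315, pen down
RT 45: heading 315 -> 270
FD 4: (-10,-3) -> (-10,-7) [heading=270, draw]
FD 14: (-10,-7) -> (-10,-21) [heading=270, draw]
BK 2: (-10,-21) -> (-10,-19) [heading=270, draw]
RT 90: heading 270 -> 180
PU: pen up
FD 7: (-10,-19) -> (-17,-19) [heading=180, move]
LT 45: heading 180 -> 225
Final: pos=(-17,-19), heading=225, 3 segment(s) drawn

Start position: (-10, -3)
Final position: (-17, -19)
Distance = 17.464; >= 1e-6 -> NOT closed

Answer: no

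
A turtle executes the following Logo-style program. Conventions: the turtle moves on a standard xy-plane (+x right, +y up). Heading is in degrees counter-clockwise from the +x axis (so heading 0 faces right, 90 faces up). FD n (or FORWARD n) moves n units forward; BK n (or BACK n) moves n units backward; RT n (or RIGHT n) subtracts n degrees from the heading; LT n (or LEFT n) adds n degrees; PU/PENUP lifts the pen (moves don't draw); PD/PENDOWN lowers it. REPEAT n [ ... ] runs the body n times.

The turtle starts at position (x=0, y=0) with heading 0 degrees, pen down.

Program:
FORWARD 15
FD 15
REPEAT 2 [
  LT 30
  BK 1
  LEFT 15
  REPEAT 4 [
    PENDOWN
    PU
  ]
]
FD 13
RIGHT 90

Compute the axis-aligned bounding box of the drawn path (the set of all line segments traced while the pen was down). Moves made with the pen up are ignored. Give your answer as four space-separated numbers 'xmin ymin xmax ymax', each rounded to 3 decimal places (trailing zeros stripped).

Answer: 0 -0.5 30 0

Derivation:
Executing turtle program step by step:
Start: pos=(0,0), heading=0, pen down
FD 15: (0,0) -> (15,0) [heading=0, draw]
FD 15: (15,0) -> (30,0) [heading=0, draw]
REPEAT 2 [
  -- iteration 1/2 --
  LT 30: heading 0 -> 30
  BK 1: (30,0) -> (29.134,-0.5) [heading=30, draw]
  LT 15: heading 30 -> 45
  REPEAT 4 [
    -- iteration 1/4 --
    PD: pen down
    PU: pen up
    -- iteration 2/4 --
    PD: pen down
    PU: pen up
    -- iteration 3/4 --
    PD: pen down
    PU: pen up
    -- iteration 4/4 --
    PD: pen down
    PU: pen up
  ]
  -- iteration 2/2 --
  LT 30: heading 45 -> 75
  BK 1: (29.134,-0.5) -> (28.875,-1.466) [heading=75, move]
  LT 15: heading 75 -> 90
  REPEAT 4 [
    -- iteration 1/4 --
    PD: pen down
    PU: pen up
    -- iteration 2/4 --
    PD: pen down
    PU: pen up
    -- iteration 3/4 --
    PD: pen down
    PU: pen up
    -- iteration 4/4 --
    PD: pen down
    PU: pen up
  ]
]
FD 13: (28.875,-1.466) -> (28.875,11.534) [heading=90, move]
RT 90: heading 90 -> 0
Final: pos=(28.875,11.534), heading=0, 3 segment(s) drawn

Segment endpoints: x in {0, 15, 29.134, 30}, y in {-0.5, 0}
xmin=0, ymin=-0.5, xmax=30, ymax=0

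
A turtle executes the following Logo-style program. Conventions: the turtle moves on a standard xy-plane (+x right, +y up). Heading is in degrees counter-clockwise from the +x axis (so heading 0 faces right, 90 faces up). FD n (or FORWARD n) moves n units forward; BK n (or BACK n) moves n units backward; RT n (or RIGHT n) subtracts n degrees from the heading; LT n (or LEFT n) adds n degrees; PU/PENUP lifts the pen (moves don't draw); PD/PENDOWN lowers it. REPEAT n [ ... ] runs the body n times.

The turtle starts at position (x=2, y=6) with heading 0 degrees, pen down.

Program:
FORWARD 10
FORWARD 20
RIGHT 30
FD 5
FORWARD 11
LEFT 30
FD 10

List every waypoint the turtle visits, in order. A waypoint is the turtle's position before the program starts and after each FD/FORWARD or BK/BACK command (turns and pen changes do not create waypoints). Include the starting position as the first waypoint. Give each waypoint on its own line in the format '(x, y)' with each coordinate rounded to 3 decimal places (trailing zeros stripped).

Executing turtle program step by step:
Start: pos=(2,6), heading=0, pen down
FD 10: (2,6) -> (12,6) [heading=0, draw]
FD 20: (12,6) -> (32,6) [heading=0, draw]
RT 30: heading 0 -> 330
FD 5: (32,6) -> (36.33,3.5) [heading=330, draw]
FD 11: (36.33,3.5) -> (45.856,-2) [heading=330, draw]
LT 30: heading 330 -> 0
FD 10: (45.856,-2) -> (55.856,-2) [heading=0, draw]
Final: pos=(55.856,-2), heading=0, 5 segment(s) drawn
Waypoints (6 total):
(2, 6)
(12, 6)
(32, 6)
(36.33, 3.5)
(45.856, -2)
(55.856, -2)

Answer: (2, 6)
(12, 6)
(32, 6)
(36.33, 3.5)
(45.856, -2)
(55.856, -2)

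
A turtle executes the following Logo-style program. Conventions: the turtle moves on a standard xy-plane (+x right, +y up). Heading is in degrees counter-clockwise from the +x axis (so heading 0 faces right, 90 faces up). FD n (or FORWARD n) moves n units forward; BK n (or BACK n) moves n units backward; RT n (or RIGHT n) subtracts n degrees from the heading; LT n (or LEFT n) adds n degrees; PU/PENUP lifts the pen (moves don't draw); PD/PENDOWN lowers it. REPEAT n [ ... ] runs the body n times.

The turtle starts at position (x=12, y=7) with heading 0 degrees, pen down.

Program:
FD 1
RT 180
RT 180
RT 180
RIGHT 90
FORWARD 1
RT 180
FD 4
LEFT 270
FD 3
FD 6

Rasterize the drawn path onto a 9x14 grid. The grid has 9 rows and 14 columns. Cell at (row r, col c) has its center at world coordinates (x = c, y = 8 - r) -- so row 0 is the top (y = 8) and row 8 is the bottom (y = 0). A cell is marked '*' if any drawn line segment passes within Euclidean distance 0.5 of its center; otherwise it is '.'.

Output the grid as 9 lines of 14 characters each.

Answer: .............*
............**
.............*
.............*
....**********
..............
..............
..............
..............

Derivation:
Segment 0: (12,7) -> (13,7)
Segment 1: (13,7) -> (13,8)
Segment 2: (13,8) -> (13,4)
Segment 3: (13,4) -> (10,4)
Segment 4: (10,4) -> (4,4)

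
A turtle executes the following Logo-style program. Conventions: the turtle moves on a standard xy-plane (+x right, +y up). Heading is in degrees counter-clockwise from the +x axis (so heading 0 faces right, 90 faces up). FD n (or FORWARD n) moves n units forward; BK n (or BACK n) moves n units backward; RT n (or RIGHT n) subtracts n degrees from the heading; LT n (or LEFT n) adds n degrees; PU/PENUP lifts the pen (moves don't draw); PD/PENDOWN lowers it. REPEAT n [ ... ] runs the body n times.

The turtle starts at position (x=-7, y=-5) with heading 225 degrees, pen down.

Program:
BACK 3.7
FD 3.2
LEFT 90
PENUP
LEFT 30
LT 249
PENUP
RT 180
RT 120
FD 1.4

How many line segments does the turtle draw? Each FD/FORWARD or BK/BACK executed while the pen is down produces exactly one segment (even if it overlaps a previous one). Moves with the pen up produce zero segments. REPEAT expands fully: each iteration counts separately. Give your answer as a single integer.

Executing turtle program step by step:
Start: pos=(-7,-5), heading=225, pen down
BK 3.7: (-7,-5) -> (-4.384,-2.384) [heading=225, draw]
FD 3.2: (-4.384,-2.384) -> (-6.646,-4.646) [heading=225, draw]
LT 90: heading 225 -> 315
PU: pen up
LT 30: heading 315 -> 345
LT 249: heading 345 -> 234
PU: pen up
RT 180: heading 234 -> 54
RT 120: heading 54 -> 294
FD 1.4: (-6.646,-4.646) -> (-6.077,-5.925) [heading=294, move]
Final: pos=(-6.077,-5.925), heading=294, 2 segment(s) drawn
Segments drawn: 2

Answer: 2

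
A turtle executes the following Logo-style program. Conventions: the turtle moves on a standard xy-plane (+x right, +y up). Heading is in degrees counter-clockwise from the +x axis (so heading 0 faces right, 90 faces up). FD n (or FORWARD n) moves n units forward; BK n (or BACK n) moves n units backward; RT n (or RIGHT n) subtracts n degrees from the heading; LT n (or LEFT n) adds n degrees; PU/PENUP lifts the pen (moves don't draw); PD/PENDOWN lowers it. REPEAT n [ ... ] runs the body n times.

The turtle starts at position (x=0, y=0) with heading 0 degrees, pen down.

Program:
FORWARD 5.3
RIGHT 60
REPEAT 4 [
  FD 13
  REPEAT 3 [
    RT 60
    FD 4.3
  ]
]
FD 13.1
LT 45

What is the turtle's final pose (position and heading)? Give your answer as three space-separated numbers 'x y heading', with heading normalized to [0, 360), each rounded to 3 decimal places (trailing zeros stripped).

Executing turtle program step by step:
Start: pos=(0,0), heading=0, pen down
FD 5.3: (0,0) -> (5.3,0) [heading=0, draw]
RT 60: heading 0 -> 300
REPEAT 4 [
  -- iteration 1/4 --
  FD 13: (5.3,0) -> (11.8,-11.258) [heading=300, draw]
  REPEAT 3 [
    -- iteration 1/3 --
    RT 60: heading 300 -> 240
    FD 4.3: (11.8,-11.258) -> (9.65,-14.982) [heading=240, draw]
    -- iteration 2/3 --
    RT 60: heading 240 -> 180
    FD 4.3: (9.65,-14.982) -> (5.35,-14.982) [heading=180, draw]
    -- iteration 3/3 --
    RT 60: heading 180 -> 120
    FD 4.3: (5.35,-14.982) -> (3.2,-11.258) [heading=120, draw]
  ]
  -- iteration 2/4 --
  FD 13: (3.2,-11.258) -> (-3.3,0) [heading=120, draw]
  REPEAT 3 [
    -- iteration 1/3 --
    RT 60: heading 120 -> 60
    FD 4.3: (-3.3,0) -> (-1.15,3.724) [heading=60, draw]
    -- iteration 2/3 --
    RT 60: heading 60 -> 0
    FD 4.3: (-1.15,3.724) -> (3.15,3.724) [heading=0, draw]
    -- iteration 3/3 --
    RT 60: heading 0 -> 300
    FD 4.3: (3.15,3.724) -> (5.3,0) [heading=300, draw]
  ]
  -- iteration 3/4 --
  FD 13: (5.3,0) -> (11.8,-11.258) [heading=300, draw]
  REPEAT 3 [
    -- iteration 1/3 --
    RT 60: heading 300 -> 240
    FD 4.3: (11.8,-11.258) -> (9.65,-14.982) [heading=240, draw]
    -- iteration 2/3 --
    RT 60: heading 240 -> 180
    FD 4.3: (9.65,-14.982) -> (5.35,-14.982) [heading=180, draw]
    -- iteration 3/3 --
    RT 60: heading 180 -> 120
    FD 4.3: (5.35,-14.982) -> (3.2,-11.258) [heading=120, draw]
  ]
  -- iteration 4/4 --
  FD 13: (3.2,-11.258) -> (-3.3,0) [heading=120, draw]
  REPEAT 3 [
    -- iteration 1/3 --
    RT 60: heading 120 -> 60
    FD 4.3: (-3.3,0) -> (-1.15,3.724) [heading=60, draw]
    -- iteration 2/3 --
    RT 60: heading 60 -> 0
    FD 4.3: (-1.15,3.724) -> (3.15,3.724) [heading=0, draw]
    -- iteration 3/3 --
    RT 60: heading 0 -> 300
    FD 4.3: (3.15,3.724) -> (5.3,0) [heading=300, draw]
  ]
]
FD 13.1: (5.3,0) -> (11.85,-11.345) [heading=300, draw]
LT 45: heading 300 -> 345
Final: pos=(11.85,-11.345), heading=345, 18 segment(s) drawn

Answer: 11.85 -11.345 345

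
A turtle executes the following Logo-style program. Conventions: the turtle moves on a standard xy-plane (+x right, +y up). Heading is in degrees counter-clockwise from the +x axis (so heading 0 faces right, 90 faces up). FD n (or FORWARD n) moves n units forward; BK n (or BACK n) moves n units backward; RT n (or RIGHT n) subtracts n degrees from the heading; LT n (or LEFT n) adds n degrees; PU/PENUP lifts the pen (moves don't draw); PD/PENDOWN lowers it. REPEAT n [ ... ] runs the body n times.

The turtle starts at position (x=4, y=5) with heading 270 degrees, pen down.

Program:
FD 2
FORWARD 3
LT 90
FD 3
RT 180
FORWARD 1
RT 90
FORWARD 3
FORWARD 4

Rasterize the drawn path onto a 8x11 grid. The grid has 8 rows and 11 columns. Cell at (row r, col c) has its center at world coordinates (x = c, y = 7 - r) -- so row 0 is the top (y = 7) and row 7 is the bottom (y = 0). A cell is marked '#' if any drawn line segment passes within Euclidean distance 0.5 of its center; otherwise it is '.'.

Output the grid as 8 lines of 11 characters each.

Segment 0: (4,5) -> (4,3)
Segment 1: (4,3) -> (4,0)
Segment 2: (4,0) -> (7,-0)
Segment 3: (7,-0) -> (6,-0)
Segment 4: (6,-0) -> (6,3)
Segment 5: (6,3) -> (6,7)

Answer: ......#....
......#....
....#.#....
....#.#....
....#.#....
....#.#....
....#.#....
....####...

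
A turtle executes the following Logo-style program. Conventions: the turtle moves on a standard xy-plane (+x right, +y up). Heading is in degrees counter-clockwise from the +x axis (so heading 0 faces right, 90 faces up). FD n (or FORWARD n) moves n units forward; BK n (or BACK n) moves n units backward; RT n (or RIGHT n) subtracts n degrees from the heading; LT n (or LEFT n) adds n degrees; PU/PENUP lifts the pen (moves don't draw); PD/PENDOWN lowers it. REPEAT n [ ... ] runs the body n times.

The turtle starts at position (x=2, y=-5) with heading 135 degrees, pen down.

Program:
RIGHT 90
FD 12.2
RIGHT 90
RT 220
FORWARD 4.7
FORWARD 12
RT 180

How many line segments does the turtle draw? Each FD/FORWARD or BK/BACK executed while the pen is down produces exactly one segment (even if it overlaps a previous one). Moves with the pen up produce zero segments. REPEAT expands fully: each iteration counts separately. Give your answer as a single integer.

Executing turtle program step by step:
Start: pos=(2,-5), heading=135, pen down
RT 90: heading 135 -> 45
FD 12.2: (2,-5) -> (10.627,3.627) [heading=45, draw]
RT 90: heading 45 -> 315
RT 220: heading 315 -> 95
FD 4.7: (10.627,3.627) -> (10.217,8.309) [heading=95, draw]
FD 12: (10.217,8.309) -> (9.171,20.263) [heading=95, draw]
RT 180: heading 95 -> 275
Final: pos=(9.171,20.263), heading=275, 3 segment(s) drawn
Segments drawn: 3

Answer: 3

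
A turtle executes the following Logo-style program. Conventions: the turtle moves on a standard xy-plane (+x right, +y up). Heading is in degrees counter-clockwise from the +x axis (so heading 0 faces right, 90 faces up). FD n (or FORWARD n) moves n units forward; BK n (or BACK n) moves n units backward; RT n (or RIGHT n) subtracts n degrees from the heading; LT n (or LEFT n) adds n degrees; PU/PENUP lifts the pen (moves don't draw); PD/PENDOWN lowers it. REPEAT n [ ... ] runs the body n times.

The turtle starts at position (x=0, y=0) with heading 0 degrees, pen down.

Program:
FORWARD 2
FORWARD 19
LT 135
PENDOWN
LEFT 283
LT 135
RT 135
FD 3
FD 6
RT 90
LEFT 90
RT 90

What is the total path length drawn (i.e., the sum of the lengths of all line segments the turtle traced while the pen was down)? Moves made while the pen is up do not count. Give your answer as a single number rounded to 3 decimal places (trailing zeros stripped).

Answer: 30

Derivation:
Executing turtle program step by step:
Start: pos=(0,0), heading=0, pen down
FD 2: (0,0) -> (2,0) [heading=0, draw]
FD 19: (2,0) -> (21,0) [heading=0, draw]
LT 135: heading 0 -> 135
PD: pen down
LT 283: heading 135 -> 58
LT 135: heading 58 -> 193
RT 135: heading 193 -> 58
FD 3: (21,0) -> (22.59,2.544) [heading=58, draw]
FD 6: (22.59,2.544) -> (25.769,7.632) [heading=58, draw]
RT 90: heading 58 -> 328
LT 90: heading 328 -> 58
RT 90: heading 58 -> 328
Final: pos=(25.769,7.632), heading=328, 4 segment(s) drawn

Segment lengths:
  seg 1: (0,0) -> (2,0), length = 2
  seg 2: (2,0) -> (21,0), length = 19
  seg 3: (21,0) -> (22.59,2.544), length = 3
  seg 4: (22.59,2.544) -> (25.769,7.632), length = 6
Total = 30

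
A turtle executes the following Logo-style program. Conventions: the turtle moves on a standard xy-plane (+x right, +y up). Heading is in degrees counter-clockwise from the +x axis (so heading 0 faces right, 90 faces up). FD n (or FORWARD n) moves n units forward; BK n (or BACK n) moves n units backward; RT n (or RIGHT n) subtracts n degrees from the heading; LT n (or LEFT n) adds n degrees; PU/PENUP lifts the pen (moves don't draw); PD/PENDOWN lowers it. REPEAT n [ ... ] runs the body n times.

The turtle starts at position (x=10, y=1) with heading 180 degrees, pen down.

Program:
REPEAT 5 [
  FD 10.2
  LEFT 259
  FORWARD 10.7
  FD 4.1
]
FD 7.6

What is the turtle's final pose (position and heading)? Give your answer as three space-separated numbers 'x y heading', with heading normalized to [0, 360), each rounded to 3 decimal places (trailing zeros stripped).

Executing turtle program step by step:
Start: pos=(10,1), heading=180, pen down
REPEAT 5 [
  -- iteration 1/5 --
  FD 10.2: (10,1) -> (-0.2,1) [heading=180, draw]
  LT 259: heading 180 -> 79
  FD 10.7: (-0.2,1) -> (1.842,11.503) [heading=79, draw]
  FD 4.1: (1.842,11.503) -> (2.624,15.528) [heading=79, draw]
  -- iteration 2/5 --
  FD 10.2: (2.624,15.528) -> (4.57,25.541) [heading=79, draw]
  LT 259: heading 79 -> 338
  FD 10.7: (4.57,25.541) -> (14.491,21.532) [heading=338, draw]
  FD 4.1: (14.491,21.532) -> (18.293,19.997) [heading=338, draw]
  -- iteration 3/5 --
  FD 10.2: (18.293,19.997) -> (27.75,16.176) [heading=338, draw]
  LT 259: heading 338 -> 237
  FD 10.7: (27.75,16.176) -> (21.922,7.202) [heading=237, draw]
  FD 4.1: (21.922,7.202) -> (19.689,3.763) [heading=237, draw]
  -- iteration 4/5 --
  FD 10.2: (19.689,3.763) -> (14.134,-4.791) [heading=237, draw]
  LT 259: heading 237 -> 136
  FD 10.7: (14.134,-4.791) -> (6.437,2.642) [heading=136, draw]
  FD 4.1: (6.437,2.642) -> (3.488,5.49) [heading=136, draw]
  -- iteration 5/5 --
  FD 10.2: (3.488,5.49) -> (-3.85,12.575) [heading=136, draw]
  LT 259: heading 136 -> 35
  FD 10.7: (-3.85,12.575) -> (4.915,18.712) [heading=35, draw]
  FD 4.1: (4.915,18.712) -> (8.274,21.064) [heading=35, draw]
]
FD 7.6: (8.274,21.064) -> (14.499,25.423) [heading=35, draw]
Final: pos=(14.499,25.423), heading=35, 16 segment(s) drawn

Answer: 14.499 25.423 35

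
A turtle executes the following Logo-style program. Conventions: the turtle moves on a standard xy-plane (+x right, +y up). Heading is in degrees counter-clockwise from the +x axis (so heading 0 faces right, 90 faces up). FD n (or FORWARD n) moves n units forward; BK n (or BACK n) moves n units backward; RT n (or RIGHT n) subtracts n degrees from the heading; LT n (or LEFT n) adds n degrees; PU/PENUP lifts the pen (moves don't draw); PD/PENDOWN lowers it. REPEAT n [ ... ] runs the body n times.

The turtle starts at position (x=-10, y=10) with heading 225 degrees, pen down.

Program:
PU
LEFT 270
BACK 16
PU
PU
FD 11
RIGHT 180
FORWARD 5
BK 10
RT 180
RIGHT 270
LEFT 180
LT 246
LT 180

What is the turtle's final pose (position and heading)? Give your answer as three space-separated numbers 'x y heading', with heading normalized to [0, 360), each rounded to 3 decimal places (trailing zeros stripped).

Answer: -10 10 111

Derivation:
Executing turtle program step by step:
Start: pos=(-10,10), heading=225, pen down
PU: pen up
LT 270: heading 225 -> 135
BK 16: (-10,10) -> (1.314,-1.314) [heading=135, move]
PU: pen up
PU: pen up
FD 11: (1.314,-1.314) -> (-6.464,6.464) [heading=135, move]
RT 180: heading 135 -> 315
FD 5: (-6.464,6.464) -> (-2.929,2.929) [heading=315, move]
BK 10: (-2.929,2.929) -> (-10,10) [heading=315, move]
RT 180: heading 315 -> 135
RT 270: heading 135 -> 225
LT 180: heading 225 -> 45
LT 246: heading 45 -> 291
LT 180: heading 291 -> 111
Final: pos=(-10,10), heading=111, 0 segment(s) drawn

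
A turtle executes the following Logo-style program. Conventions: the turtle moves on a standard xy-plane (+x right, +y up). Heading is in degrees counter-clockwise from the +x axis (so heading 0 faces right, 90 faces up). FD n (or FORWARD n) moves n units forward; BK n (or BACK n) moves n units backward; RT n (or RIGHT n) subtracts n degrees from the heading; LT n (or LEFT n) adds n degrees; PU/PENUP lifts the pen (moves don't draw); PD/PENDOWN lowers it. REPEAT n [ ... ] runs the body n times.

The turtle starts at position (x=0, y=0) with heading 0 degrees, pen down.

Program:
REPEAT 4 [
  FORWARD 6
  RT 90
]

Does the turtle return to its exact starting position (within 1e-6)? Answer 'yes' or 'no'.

Executing turtle program step by step:
Start: pos=(0,0), heading=0, pen down
REPEAT 4 [
  -- iteration 1/4 --
  FD 6: (0,0) -> (6,0) [heading=0, draw]
  RT 90: heading 0 -> 270
  -- iteration 2/4 --
  FD 6: (6,0) -> (6,-6) [heading=270, draw]
  RT 90: heading 270 -> 180
  -- iteration 3/4 --
  FD 6: (6,-6) -> (0,-6) [heading=180, draw]
  RT 90: heading 180 -> 90
  -- iteration 4/4 --
  FD 6: (0,-6) -> (0,0) [heading=90, draw]
  RT 90: heading 90 -> 0
]
Final: pos=(0,0), heading=0, 4 segment(s) drawn

Start position: (0, 0)
Final position: (0, 0)
Distance = 0; < 1e-6 -> CLOSED

Answer: yes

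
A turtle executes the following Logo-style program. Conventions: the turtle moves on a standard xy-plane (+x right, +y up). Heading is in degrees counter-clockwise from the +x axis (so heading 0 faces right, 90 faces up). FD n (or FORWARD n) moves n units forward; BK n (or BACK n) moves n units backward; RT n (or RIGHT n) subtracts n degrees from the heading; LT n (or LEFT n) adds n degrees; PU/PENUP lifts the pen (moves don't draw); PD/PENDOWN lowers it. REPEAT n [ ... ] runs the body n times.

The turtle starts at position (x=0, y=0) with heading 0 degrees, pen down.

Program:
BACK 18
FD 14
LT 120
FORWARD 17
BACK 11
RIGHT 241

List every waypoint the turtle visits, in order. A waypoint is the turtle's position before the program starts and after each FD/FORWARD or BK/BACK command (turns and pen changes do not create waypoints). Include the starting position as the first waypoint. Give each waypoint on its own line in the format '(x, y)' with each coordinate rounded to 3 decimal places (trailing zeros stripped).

Answer: (0, 0)
(-18, 0)
(-4, 0)
(-12.5, 14.722)
(-7, 5.196)

Derivation:
Executing turtle program step by step:
Start: pos=(0,0), heading=0, pen down
BK 18: (0,0) -> (-18,0) [heading=0, draw]
FD 14: (-18,0) -> (-4,0) [heading=0, draw]
LT 120: heading 0 -> 120
FD 17: (-4,0) -> (-12.5,14.722) [heading=120, draw]
BK 11: (-12.5,14.722) -> (-7,5.196) [heading=120, draw]
RT 241: heading 120 -> 239
Final: pos=(-7,5.196), heading=239, 4 segment(s) drawn
Waypoints (5 total):
(0, 0)
(-18, 0)
(-4, 0)
(-12.5, 14.722)
(-7, 5.196)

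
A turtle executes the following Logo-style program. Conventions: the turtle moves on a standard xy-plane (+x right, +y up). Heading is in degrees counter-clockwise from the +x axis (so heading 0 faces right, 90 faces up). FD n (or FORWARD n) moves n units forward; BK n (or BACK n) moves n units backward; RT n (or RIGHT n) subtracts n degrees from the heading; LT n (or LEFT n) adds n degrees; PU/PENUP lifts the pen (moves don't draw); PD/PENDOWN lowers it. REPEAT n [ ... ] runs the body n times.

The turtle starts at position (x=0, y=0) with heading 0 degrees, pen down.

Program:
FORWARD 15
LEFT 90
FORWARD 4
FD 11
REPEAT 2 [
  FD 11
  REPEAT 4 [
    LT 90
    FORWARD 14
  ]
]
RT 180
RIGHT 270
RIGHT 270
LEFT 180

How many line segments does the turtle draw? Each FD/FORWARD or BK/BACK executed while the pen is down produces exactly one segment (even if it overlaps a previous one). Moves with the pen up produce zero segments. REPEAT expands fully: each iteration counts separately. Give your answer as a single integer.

Answer: 13

Derivation:
Executing turtle program step by step:
Start: pos=(0,0), heading=0, pen down
FD 15: (0,0) -> (15,0) [heading=0, draw]
LT 90: heading 0 -> 90
FD 4: (15,0) -> (15,4) [heading=90, draw]
FD 11: (15,4) -> (15,15) [heading=90, draw]
REPEAT 2 [
  -- iteration 1/2 --
  FD 11: (15,15) -> (15,26) [heading=90, draw]
  REPEAT 4 [
    -- iteration 1/4 --
    LT 90: heading 90 -> 180
    FD 14: (15,26) -> (1,26) [heading=180, draw]
    -- iteration 2/4 --
    LT 90: heading 180 -> 270
    FD 14: (1,26) -> (1,12) [heading=270, draw]
    -- iteration 3/4 --
    LT 90: heading 270 -> 0
    FD 14: (1,12) -> (15,12) [heading=0, draw]
    -- iteration 4/4 --
    LT 90: heading 0 -> 90
    FD 14: (15,12) -> (15,26) [heading=90, draw]
  ]
  -- iteration 2/2 --
  FD 11: (15,26) -> (15,37) [heading=90, draw]
  REPEAT 4 [
    -- iteration 1/4 --
    LT 90: heading 90 -> 180
    FD 14: (15,37) -> (1,37) [heading=180, draw]
    -- iteration 2/4 --
    LT 90: heading 180 -> 270
    FD 14: (1,37) -> (1,23) [heading=270, draw]
    -- iteration 3/4 --
    LT 90: heading 270 -> 0
    FD 14: (1,23) -> (15,23) [heading=0, draw]
    -- iteration 4/4 --
    LT 90: heading 0 -> 90
    FD 14: (15,23) -> (15,37) [heading=90, draw]
  ]
]
RT 180: heading 90 -> 270
RT 270: heading 270 -> 0
RT 270: heading 0 -> 90
LT 180: heading 90 -> 270
Final: pos=(15,37), heading=270, 13 segment(s) drawn
Segments drawn: 13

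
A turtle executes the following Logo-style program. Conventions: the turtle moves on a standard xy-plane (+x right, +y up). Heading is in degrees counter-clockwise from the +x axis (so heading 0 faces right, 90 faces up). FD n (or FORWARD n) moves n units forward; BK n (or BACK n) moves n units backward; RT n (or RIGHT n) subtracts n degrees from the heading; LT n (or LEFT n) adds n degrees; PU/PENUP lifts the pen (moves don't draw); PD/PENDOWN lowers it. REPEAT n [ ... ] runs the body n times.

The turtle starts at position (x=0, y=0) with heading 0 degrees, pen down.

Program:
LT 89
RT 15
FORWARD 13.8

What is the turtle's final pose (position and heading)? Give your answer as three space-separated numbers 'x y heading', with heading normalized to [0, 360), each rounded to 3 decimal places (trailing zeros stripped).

Answer: 3.804 13.265 74

Derivation:
Executing turtle program step by step:
Start: pos=(0,0), heading=0, pen down
LT 89: heading 0 -> 89
RT 15: heading 89 -> 74
FD 13.8: (0,0) -> (3.804,13.265) [heading=74, draw]
Final: pos=(3.804,13.265), heading=74, 1 segment(s) drawn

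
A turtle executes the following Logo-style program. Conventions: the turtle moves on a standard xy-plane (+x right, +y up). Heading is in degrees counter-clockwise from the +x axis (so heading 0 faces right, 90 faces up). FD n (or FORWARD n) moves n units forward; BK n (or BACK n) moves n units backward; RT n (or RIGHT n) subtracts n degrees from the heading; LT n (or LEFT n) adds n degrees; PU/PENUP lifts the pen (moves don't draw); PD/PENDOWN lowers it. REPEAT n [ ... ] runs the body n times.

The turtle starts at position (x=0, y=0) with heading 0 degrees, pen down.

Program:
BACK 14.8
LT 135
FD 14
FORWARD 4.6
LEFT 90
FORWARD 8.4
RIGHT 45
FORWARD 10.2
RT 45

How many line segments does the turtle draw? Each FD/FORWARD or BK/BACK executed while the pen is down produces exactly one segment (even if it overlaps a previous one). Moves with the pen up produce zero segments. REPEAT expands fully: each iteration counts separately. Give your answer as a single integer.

Answer: 5

Derivation:
Executing turtle program step by step:
Start: pos=(0,0), heading=0, pen down
BK 14.8: (0,0) -> (-14.8,0) [heading=0, draw]
LT 135: heading 0 -> 135
FD 14: (-14.8,0) -> (-24.699,9.899) [heading=135, draw]
FD 4.6: (-24.699,9.899) -> (-27.952,13.152) [heading=135, draw]
LT 90: heading 135 -> 225
FD 8.4: (-27.952,13.152) -> (-33.892,7.212) [heading=225, draw]
RT 45: heading 225 -> 180
FD 10.2: (-33.892,7.212) -> (-44.092,7.212) [heading=180, draw]
RT 45: heading 180 -> 135
Final: pos=(-44.092,7.212), heading=135, 5 segment(s) drawn
Segments drawn: 5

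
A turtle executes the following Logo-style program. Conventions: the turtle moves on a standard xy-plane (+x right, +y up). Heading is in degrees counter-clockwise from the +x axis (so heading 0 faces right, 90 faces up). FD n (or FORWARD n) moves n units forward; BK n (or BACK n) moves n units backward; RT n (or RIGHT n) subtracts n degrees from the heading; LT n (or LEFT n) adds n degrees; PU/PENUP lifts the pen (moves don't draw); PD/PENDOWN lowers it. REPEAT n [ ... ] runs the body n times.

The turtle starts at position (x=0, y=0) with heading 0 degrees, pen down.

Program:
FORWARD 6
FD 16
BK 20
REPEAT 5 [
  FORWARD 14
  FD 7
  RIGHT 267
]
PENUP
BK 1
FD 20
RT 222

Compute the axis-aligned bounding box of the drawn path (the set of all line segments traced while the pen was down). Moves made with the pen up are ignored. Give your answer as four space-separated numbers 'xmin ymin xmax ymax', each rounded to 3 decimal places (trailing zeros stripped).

Executing turtle program step by step:
Start: pos=(0,0), heading=0, pen down
FD 6: (0,0) -> (6,0) [heading=0, draw]
FD 16: (6,0) -> (22,0) [heading=0, draw]
BK 20: (22,0) -> (2,0) [heading=0, draw]
REPEAT 5 [
  -- iteration 1/5 --
  FD 14: (2,0) -> (16,0) [heading=0, draw]
  FD 7: (16,0) -> (23,0) [heading=0, draw]
  RT 267: heading 0 -> 93
  -- iteration 2/5 --
  FD 14: (23,0) -> (22.267,13.981) [heading=93, draw]
  FD 7: (22.267,13.981) -> (21.901,20.971) [heading=93, draw]
  RT 267: heading 93 -> 186
  -- iteration 3/5 --
  FD 14: (21.901,20.971) -> (7.978,19.508) [heading=186, draw]
  FD 7: (7.978,19.508) -> (1.016,18.776) [heading=186, draw]
  RT 267: heading 186 -> 279
  -- iteration 4/5 --
  FD 14: (1.016,18.776) -> (3.206,4.948) [heading=279, draw]
  FD 7: (3.206,4.948) -> (4.301,-1.965) [heading=279, draw]
  RT 267: heading 279 -> 12
  -- iteration 5/5 --
  FD 14: (4.301,-1.965) -> (17.995,0.945) [heading=12, draw]
  FD 7: (17.995,0.945) -> (24.842,2.401) [heading=12, draw]
  RT 267: heading 12 -> 105
]
PU: pen up
BK 1: (24.842,2.401) -> (25.101,1.435) [heading=105, move]
FD 20: (25.101,1.435) -> (19.925,20.753) [heading=105, move]
RT 222: heading 105 -> 243
Final: pos=(19.925,20.753), heading=243, 13 segment(s) drawn

Segment endpoints: x in {0, 1.016, 2, 3.206, 4.301, 6, 7.978, 16, 17.995, 21.901, 22, 22.267, 23, 24.842}, y in {-1.965, 0, 0.945, 2.401, 4.948, 13.981, 18.776, 19.508, 20.971}
xmin=0, ymin=-1.965, xmax=24.842, ymax=20.971

Answer: 0 -1.965 24.842 20.971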